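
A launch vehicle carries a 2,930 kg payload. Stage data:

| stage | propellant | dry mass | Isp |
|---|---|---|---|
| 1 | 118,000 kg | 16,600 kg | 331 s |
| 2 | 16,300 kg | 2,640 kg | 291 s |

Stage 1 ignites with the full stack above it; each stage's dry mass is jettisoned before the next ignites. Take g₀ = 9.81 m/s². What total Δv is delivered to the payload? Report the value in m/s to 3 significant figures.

Ignition mass of stage 1 = 118,000+16,600 + 16,300+2,640 + 2,930 = 156,470 kg.
Stage 1: m₀ = 156,470 kg, m_f = 156,470 − 118,000 = 38,470 kg; Δv = 331×9.81×ln(4.067) = 3247.1×1.4030 ≈ 4556 m/s.
Stage 2: m₀ = 21,870 kg, m_f = 21,870 − 16,300 = 5,570 kg; Δv = 291×9.81×ln(3.926) = 2854.7×1.3677 ≈ 3904 m/s.
Total Δv = 4556 + 3904 = 8460 m/s.

Δv ≈ 8460 m/s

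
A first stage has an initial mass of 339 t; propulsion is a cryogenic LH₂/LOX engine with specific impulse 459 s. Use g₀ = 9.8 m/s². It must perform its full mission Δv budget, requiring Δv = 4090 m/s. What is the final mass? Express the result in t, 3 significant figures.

v_e = Isp · g₀ = 459 × 9.8 = 4498.2 m/s.
Using Δv = v_e ln(m₀/m_f): m₀/m_f = exp(Δv / v_e) = exp(4090 / 4498.2) = exp(0.9093) = 2.4825.
m_f = m₀ / 2.4825 = 339 / 2.4825 = 136.556 t.

final mass ≈ 137 t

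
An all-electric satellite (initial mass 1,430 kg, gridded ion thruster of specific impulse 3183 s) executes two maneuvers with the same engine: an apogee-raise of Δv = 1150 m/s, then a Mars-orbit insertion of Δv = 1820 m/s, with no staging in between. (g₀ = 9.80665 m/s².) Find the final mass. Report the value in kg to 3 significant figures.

v_e = Isp · g₀ = 3183 × 9.80665 = 31214.6 m/s.
After the first burn: m = 1430 × exp(−1150/31214.6) = 1430 × 0.96383 = 1,378.28 kg.
After the second burn: m = 1,378.28 × exp(−1820/31214.6) = 1,378.28 × 0.94336 = 1,300.21 kg.

final mass ≈ 1300 kg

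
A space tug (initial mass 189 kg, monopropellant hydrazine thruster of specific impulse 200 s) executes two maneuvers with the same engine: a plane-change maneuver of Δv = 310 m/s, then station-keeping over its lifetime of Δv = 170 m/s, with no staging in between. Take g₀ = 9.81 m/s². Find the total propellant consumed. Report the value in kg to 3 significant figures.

v_e = Isp · g₀ = 200 × 9.81 = 1962.0 m/s.
After the first burn: m = 189 × exp(−310/1962.0) = 189 × 0.85385 = 161.378 kg.
After the second burn: m = 161.378 × exp(−170/1962.0) = 161.378 × 0.91700 = 147.984 kg.
Total propellant = m₀ − m_final = 189 − 147.984 = 41.016 kg.

total propellant consumed ≈ 41.0 kg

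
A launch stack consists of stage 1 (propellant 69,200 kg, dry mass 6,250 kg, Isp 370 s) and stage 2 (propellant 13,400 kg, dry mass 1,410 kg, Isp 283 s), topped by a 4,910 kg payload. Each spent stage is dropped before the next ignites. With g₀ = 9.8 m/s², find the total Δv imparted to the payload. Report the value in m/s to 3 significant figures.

Δv ≈ 7870 m/s

Ignition mass of stage 1 = 69,200+6,250 + 13,400+1,410 + 4,910 = 95,170 kg.
Stage 1: m₀ = 95,170 kg, m_f = 95,170 − 69,200 = 25,970 kg; Δv = 370×9.8×ln(3.665) = 3626.0×1.2987 ≈ 4709 m/s.
Stage 2: m₀ = 19,720 kg, m_f = 19,720 − 13,400 = 6,320 kg; Δv = 283×9.8×ln(3.12) = 2773.4×1.1379 ≈ 3156 m/s.
Total Δv = 4709 + 3156 = 7865 m/s.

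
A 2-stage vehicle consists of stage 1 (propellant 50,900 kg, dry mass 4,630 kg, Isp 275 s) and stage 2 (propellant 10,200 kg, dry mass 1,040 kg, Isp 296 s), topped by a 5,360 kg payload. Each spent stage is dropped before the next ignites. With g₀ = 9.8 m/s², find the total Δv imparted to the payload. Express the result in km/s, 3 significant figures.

Δv ≈ 6.06 km/s

Ignition mass of stage 1 = 50,900+4,630 + 10,200+1,040 + 5,360 = 72,130 kg.
Stage 1: m₀ = 72,130 kg, m_f = 72,130 − 50,900 = 21,230 kg; Δv = 275×9.8×ln(3.398) = 2695.0×1.2231 ≈ 3296 m/s.
Stage 2: m₀ = 16,600 kg, m_f = 16,600 − 10,200 = 6,400 kg; Δv = 296×9.8×ln(2.594) = 2900.8×0.9531 ≈ 2765 m/s.
Total Δv = 3296 + 2765 = 6061 m/s.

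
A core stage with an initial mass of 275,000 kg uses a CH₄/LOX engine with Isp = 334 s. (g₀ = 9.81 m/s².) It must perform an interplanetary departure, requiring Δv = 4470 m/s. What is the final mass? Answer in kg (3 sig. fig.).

v_e = Isp · g₀ = 334 × 9.81 = 3276.5 m/s.
m₀/m_f = exp(Δv / v_e) = exp(4470 / 3276.5) = exp(1.3642) = 3.9128.
m_f = m₀ / 3.9128 = 275,000 / 3.9128 = 70,282.2 kg.

final mass ≈ 70300 kg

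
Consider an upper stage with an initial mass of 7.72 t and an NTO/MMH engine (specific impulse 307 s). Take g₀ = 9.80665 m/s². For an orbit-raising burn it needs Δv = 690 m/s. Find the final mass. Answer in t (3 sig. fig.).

final mass ≈ 6.14 t

v_e = Isp · g₀ = 307 × 9.80665 = 3010.6 m/s.
m₀/m_f = exp(Δv / v_e) = exp(690 / 3010.6) = exp(0.2292) = 1.2576.
m_f = m₀ / 1.2576 = 7.72 / 1.2576 = 6.13868 t.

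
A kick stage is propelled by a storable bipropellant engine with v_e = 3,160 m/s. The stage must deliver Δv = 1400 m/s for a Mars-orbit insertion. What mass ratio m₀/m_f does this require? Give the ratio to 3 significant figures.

Using Δv = v_e ln(m₀/m_f): m₀/m_f = exp(Δv / v_e) = exp(1400 / 3160.0) = exp(0.4430) = 1.5574.

mass ratio ≈ 1.56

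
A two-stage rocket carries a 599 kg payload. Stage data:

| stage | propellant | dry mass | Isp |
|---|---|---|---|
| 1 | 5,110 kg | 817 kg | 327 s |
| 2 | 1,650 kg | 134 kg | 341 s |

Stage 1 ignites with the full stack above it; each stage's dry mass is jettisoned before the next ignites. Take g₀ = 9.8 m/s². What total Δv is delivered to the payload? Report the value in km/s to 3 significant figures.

Ignition mass of stage 1 = 5,110+817 + 1,650+134 + 599 = 8,310 kg.
Stage 1: m₀ = 8,310 kg, m_f = 8,310 − 5,110 = 3,200 kg; Δv = 327×9.8×ln(2.597) = 3204.6×0.9543 ≈ 3058 m/s.
Stage 2: m₀ = 2,383 kg, m_f = 2,383 − 1,650 = 733 kg; Δv = 341×9.8×ln(3.251) = 3341.8×1.1790 ≈ 3940 m/s.
Total Δv = 3058 + 3940 = 6998 m/s.

Δv ≈ 7.00 km/s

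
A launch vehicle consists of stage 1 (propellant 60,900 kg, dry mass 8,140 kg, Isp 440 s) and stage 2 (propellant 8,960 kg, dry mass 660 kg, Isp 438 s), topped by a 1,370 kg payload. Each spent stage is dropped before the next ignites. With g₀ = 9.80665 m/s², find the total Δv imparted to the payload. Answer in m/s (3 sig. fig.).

Ignition mass of stage 1 = 60,900+8,140 + 8,960+660 + 1,370 = 80,030 kg.
Stage 1: m₀ = 80,030 kg, m_f = 80,030 − 60,900 = 19,130 kg; Δv = 440×9.80665×ln(4.183) = 4314.9×1.4311 ≈ 6175 m/s.
Stage 2: m₀ = 10,990 kg, m_f = 10,990 − 8,960 = 2,030 kg; Δv = 438×9.80665×ln(5.414) = 4295.3×1.6889 ≈ 7255 m/s.
Total Δv = 6175 + 7255 = 13430 m/s.

Δv ≈ 13400 m/s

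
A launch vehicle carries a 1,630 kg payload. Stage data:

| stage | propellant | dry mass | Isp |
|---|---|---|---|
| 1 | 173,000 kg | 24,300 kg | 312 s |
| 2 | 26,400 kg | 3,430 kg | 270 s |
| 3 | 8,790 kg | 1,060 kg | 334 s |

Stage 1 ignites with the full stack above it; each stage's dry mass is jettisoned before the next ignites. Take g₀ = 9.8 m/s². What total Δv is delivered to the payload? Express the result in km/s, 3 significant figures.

Δv ≈ 11.4 km/s

Ignition mass of stage 1 = 173,000+24,300 + 26,400+3,430 + 8,790+1,060 + 1,630 = 238,610 kg.
Stage 1: m₀ = 238,610 kg, m_f = 238,610 − 173,000 = 65,610 kg; Δv = 312×9.8×ln(3.637) = 3057.6×1.2911 ≈ 3948 m/s.
Stage 2: m₀ = 41,310 kg, m_f = 41,310 − 26,400 = 14,910 kg; Δv = 270×9.8×ln(2.771) = 2646.0×1.0191 ≈ 2696 m/s.
Stage 3: m₀ = 11,480 kg, m_f = 11,480 − 8,790 = 2,690 kg; Δv = 334×9.8×ln(4.268) = 3273.2×1.4511 ≈ 4750 m/s.
Total Δv = 3948 + 2696 + 4750 = 11394 m/s.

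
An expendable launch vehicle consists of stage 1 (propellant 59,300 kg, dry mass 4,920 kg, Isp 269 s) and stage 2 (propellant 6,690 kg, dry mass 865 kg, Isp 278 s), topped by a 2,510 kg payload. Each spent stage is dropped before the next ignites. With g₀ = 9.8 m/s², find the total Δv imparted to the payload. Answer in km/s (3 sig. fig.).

Δv ≈ 7.20 km/s

Ignition mass of stage 1 = 59,300+4,920 + 6,690+865 + 2,510 = 74,285 kg.
Stage 1: m₀ = 74,285 kg, m_f = 74,285 − 59,300 = 14,985 kg; Δv = 269×9.8×ln(4.957) = 2636.2×1.6009 ≈ 4220 m/s.
Stage 2: m₀ = 10,065 kg, m_f = 10,065 − 6,690 = 3,375 kg; Δv = 278×9.8×ln(2.982) = 2724.4×1.0927 ≈ 2977 m/s.
Total Δv = 4220 + 2977 = 7197 m/s.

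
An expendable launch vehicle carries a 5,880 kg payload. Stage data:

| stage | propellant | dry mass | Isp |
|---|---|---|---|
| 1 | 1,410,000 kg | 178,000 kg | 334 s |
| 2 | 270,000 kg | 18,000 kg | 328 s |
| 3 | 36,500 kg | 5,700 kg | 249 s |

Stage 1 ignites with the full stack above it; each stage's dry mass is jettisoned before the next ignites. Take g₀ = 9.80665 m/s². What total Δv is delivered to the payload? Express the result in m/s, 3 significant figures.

Δv ≈ 13000 m/s

Ignition mass of stage 1 = 1,410,000+178,000 + 270,000+18,000 + 36,500+5,700 + 5,880 = 1,924,080 kg.
Stage 1: m₀ = 1,924,080 kg, m_f = 1,924,080 − 1,410,000 = 514,080 kg; Δv = 334×9.80665×ln(3.743) = 3275.4×1.3198 ≈ 4323 m/s.
Stage 2: m₀ = 336,080 kg, m_f = 336,080 − 270,000 = 66,080 kg; Δv = 328×9.80665×ln(5.086) = 3216.6×1.6265 ≈ 5232 m/s.
Stage 3: m₀ = 48,080 kg, m_f = 48,080 − 36,500 = 11,580 kg; Δv = 249×9.80665×ln(4.152) = 2441.9×1.4236 ≈ 3476 m/s.
Total Δv = 4323 + 5232 + 3476 = 13031 m/s.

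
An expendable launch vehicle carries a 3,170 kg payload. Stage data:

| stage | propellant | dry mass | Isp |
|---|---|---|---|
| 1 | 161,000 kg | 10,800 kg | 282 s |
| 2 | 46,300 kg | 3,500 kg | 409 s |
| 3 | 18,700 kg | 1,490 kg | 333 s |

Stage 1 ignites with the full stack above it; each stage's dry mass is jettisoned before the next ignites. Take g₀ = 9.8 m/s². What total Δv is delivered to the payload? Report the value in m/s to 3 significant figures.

Δv ≈ 12200 m/s

Ignition mass of stage 1 = 161,000+10,800 + 46,300+3,500 + 18,700+1,490 + 3,170 = 244,960 kg.
Stage 1: m₀ = 244,960 kg, m_f = 244,960 − 161,000 = 83,960 kg; Δv = 282×9.8×ln(2.918) = 2763.6×1.0708 ≈ 2959 m/s.
Stage 2: m₀ = 73,160 kg, m_f = 73,160 − 46,300 = 26,860 kg; Δv = 409×9.8×ln(2.724) = 4008.2×1.0020 ≈ 4016 m/s.
Stage 3: m₀ = 23,360 kg, m_f = 23,360 − 18,700 = 4,660 kg; Δv = 333×9.8×ln(5.013) = 3263.4×1.6120 ≈ 5261 m/s.
Total Δv = 2959 + 4016 + 5261 = 12236 m/s.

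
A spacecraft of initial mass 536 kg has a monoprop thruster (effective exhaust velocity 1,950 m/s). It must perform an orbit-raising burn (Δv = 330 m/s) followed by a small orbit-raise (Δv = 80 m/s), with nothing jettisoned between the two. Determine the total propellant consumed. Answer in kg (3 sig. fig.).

total propellant consumed ≈ 102 kg

After the first burn: m = 536 × exp(−330/1950.0) = 536 × 0.84431 = 452.55 kg.
After the second burn: m = 452.55 × exp(−80/1950.0) = 452.55 × 0.95980 = 434.357 kg.
Total propellant = m₀ − m_final = 536 − 434.357 = 101.643 kg.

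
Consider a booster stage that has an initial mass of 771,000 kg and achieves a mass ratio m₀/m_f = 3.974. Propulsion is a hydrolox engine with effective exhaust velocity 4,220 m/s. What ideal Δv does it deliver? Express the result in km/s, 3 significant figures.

Rocket equation: Δv = v_e · ln(3.974) = 4220.0 × 1.3798 ≈ 5822.6 m/s.

Δv ≈ 5.82 km/s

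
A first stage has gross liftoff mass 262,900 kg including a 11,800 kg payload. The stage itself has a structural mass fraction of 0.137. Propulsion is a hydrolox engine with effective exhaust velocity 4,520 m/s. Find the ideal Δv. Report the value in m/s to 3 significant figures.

Δv ≈ 7860 m/s

Stage wet mass = m₀ − payload = 262,900 − 11,800 = 251,100 kg.
Stage dry mass = ε × stage wet mass = 0.137 × 251,100 = 34,400.7 kg.
Burnout mass m_f = stage dry + payload = 34,400.7 + 11,800 = 46,200.7 kg.
By the Tsiolkovsky rocket equation, Δv = v_e · ln(262,900/46,200.7) = 4520.0 × ln(5.69) = 4520.0 × 1.7388 ≈ 7859 m/s.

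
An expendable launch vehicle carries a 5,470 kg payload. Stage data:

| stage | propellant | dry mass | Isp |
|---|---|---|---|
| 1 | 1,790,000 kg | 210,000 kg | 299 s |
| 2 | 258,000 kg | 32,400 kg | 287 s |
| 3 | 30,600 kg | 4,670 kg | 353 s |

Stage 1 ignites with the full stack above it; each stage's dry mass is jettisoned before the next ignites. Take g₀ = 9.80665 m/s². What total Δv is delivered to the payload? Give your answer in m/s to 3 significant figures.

Ignition mass of stage 1 = 1,790,000+210,000 + 258,000+32,400 + 30,600+4,670 + 5,470 = 2,331,140 kg.
Stage 1: m₀ = 2,331,140 kg, m_f = 2,331,140 − 1,790,000 = 541,140 kg; Δv = 299×9.80665×ln(4.308) = 2932.2×1.4604 ≈ 4282 m/s.
Stage 2: m₀ = 331,140 kg, m_f = 331,140 − 258,000 = 73,140 kg; Δv = 287×9.80665×ln(4.527) = 2814.5×1.5102 ≈ 4250 m/s.
Stage 3: m₀ = 40,740 kg, m_f = 40,740 − 30,600 = 10,140 kg; Δv = 353×9.80665×ln(4.018) = 3461.7×1.3907 ≈ 4814 m/s.
Total Δv = 4282 + 4250 + 4814 = 13346 m/s.

Δv ≈ 13300 m/s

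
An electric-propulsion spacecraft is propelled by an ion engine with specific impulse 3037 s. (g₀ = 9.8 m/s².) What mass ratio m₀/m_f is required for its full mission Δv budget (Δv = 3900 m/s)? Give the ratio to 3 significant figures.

v_e = Isp · g₀ = 3037 × 9.8 = 29762.6 m/s.
Rocket equation: m₀/m_f = exp(Δv / v_e) = exp(3900 / 29762.6) = exp(0.1310) = 1.1400.

mass ratio ≈ 1.14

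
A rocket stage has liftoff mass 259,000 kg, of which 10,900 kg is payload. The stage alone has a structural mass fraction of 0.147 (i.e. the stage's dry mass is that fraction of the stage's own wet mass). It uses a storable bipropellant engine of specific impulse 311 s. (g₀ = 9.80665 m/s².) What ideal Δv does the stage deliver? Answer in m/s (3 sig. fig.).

Stage wet mass = m₀ − payload = 259,000 − 10,900 = 248,100 kg.
Stage dry mass = ε × stage wet mass = 0.147 × 248,100 = 36,470.7 kg.
Burnout mass m_f = stage dry + payload = 36,470.7 + 10,900 = 47,370.7 kg.
v_e = Isp · g₀ = 311 × 9.80665 = 3049.9 m/s.
Δv = v_e · ln(259,000/47,370.7) = 3049.9 × ln(5.468) = 3049.9 × 1.6988 ≈ 5181 m/s.

Δv ≈ 5180 m/s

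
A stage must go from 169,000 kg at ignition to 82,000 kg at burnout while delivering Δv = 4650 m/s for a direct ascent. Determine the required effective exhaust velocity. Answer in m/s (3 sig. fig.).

v_e ≈ 6430 m/s

ln(m₀/m_f) = ln(169000/82000) = ln(2.061) = 0.7232.
v_e = Δv / ln(m₀/m_f) = 4650 / 0.7232 = 6429.9 m/s.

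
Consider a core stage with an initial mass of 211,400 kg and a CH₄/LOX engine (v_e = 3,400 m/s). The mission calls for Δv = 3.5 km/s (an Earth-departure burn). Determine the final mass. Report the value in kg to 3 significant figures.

By the Tsiolkovsky rocket equation, m₀/m_f = exp(Δv / v_e) = exp(3500 / 3400.0) = exp(1.0294) = 2.7994.
m_f = m₀ / 2.7994 = 211,400 / 2.7994 = 75,516.2 kg.

final mass ≈ 75500 kg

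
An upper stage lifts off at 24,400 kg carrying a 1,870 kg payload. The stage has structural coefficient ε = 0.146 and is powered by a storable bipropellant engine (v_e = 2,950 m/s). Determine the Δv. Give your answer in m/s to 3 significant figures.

Δv ≈ 4580 m/s

Stage wet mass = m₀ − payload = 24,400 − 1,870 = 22,530 kg.
Stage dry mass = ε × stage wet mass = 0.146 × 22,530 = 3,289.38 kg.
Burnout mass m_f = stage dry + payload = 3,289.38 + 1,870 = 5,159.38 kg.
Δv = v_e · ln(24,400/5,159.38) = 2950.0 × ln(4.729) = 2950.0 × 1.5538 ≈ 4584 m/s.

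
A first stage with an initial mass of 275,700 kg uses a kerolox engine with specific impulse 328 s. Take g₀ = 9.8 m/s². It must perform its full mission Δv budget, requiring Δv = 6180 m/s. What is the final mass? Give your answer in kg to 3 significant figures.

v_e = Isp · g₀ = 328 × 9.8 = 3214.4 m/s.
m₀/m_f = exp(Δv / v_e) = exp(6180 / 3214.4) = exp(1.9226) = 6.8387.
m_f = m₀ / 6.8387 = 275,700 / 6.8387 = 40,314.7 kg.

final mass ≈ 40300 kg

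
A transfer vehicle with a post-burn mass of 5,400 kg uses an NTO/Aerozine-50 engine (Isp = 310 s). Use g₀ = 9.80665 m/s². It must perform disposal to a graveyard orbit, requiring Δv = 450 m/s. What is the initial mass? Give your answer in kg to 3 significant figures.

v_e = Isp · g₀ = 310 × 9.80665 = 3040.1 m/s.
m₀/m_f = exp(Δv / v_e) = exp(450 / 3040.1) = exp(0.1480) = 1.1595.
m₀ = m_f × 1.1595 = 5,400 × 1.1595 = 6,261.3 kg.

initial mass ≈ 6260 kg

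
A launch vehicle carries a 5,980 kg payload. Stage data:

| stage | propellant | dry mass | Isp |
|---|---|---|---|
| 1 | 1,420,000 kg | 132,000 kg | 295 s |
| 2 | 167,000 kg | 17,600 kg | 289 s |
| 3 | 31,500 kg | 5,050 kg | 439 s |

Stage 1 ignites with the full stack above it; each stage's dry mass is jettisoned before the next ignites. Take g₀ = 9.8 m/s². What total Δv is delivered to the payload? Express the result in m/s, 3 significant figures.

Ignition mass of stage 1 = 1,420,000+132,000 + 167,000+17,600 + 31,500+5,050 + 5,980 = 1,779,130 kg.
Stage 1: m₀ = 1,779,130 kg, m_f = 1,779,130 − 1,420,000 = 359,130 kg; Δv = 295×9.8×ln(4.954) = 2891.0×1.6002 ≈ 4626 m/s.
Stage 2: m₀ = 227,130 kg, m_f = 227,130 − 167,000 = 60,130 kg; Δv = 289×9.8×ln(3.777) = 2832.2×1.3290 ≈ 3764 m/s.
Stage 3: m₀ = 42,530 kg, m_f = 42,530 − 31,500 = 11,030 kg; Δv = 439×9.8×ln(3.856) = 4302.2×1.3496 ≈ 5806 m/s.
Total Δv = 4626 + 3764 + 5806 = 14196 m/s.

Δv ≈ 14200 m/s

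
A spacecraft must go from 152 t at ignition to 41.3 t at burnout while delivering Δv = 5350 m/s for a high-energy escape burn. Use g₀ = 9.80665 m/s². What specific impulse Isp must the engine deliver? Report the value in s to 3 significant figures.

Isp ≈ 419 s

ln(m₀/m_f) = ln(152000/41300) = ln(3.68) = 1.3030.
Using Δv = v_e ln(m₀/m_f): v_e = Δv / ln(m₀/m_f) = 5350 / 1.3030 = 4105.9 m/s.
Isp = v_e / g₀ = 4105.9 / 9.80665 = 418.7 s.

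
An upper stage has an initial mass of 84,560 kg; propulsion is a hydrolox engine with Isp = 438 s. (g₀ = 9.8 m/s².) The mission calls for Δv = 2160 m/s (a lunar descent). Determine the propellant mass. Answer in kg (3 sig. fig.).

v_e = Isp · g₀ = 438 × 9.8 = 4292.4 m/s.
m₀/m_f = exp(Δv / v_e) = exp(2160 / 4292.4) = exp(0.5032) = 1.6540.
m_f = 84,560 / 1.6540 = 51,124.5 kg, so propellant = m₀ − m_f = 84,560 − 51,124.5 = 33,435.5 kg.

propellant mass ≈ 33400 kg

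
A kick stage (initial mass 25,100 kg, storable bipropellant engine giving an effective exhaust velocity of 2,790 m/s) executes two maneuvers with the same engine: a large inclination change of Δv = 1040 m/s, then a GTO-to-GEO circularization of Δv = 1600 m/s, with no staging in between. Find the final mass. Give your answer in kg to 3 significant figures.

After the first burn: m = 25100 × exp(−1040/2790.0) = 25100 × 0.68883 = 17,289.6 kg.
After the second burn: m = 17,289.6 × exp(−1600/2790.0) = 17,289.6 × 0.56356 = 9,743.73 kg.

final mass ≈ 9740 kg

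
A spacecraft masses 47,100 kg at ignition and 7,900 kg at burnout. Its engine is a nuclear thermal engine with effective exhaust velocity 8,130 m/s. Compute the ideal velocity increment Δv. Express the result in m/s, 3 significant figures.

Δv ≈ 14500 m/s

From the ideal rocket equation, Δv = v_e · ln(m₀/m_f) = 8130.0 × ln(5.962) = 8130.0 × 1.7854 ≈ 14515.4 m/s.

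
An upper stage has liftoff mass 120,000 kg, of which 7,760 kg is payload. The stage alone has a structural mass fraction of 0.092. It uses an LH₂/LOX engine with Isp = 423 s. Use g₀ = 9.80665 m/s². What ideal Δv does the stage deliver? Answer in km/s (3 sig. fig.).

Δv ≈ 7.85 km/s

Stage wet mass = m₀ − payload = 120,000 − 7,760 = 112,240 kg.
Stage dry mass = ε × stage wet mass = 0.092 × 112,240 = 10,326.1 kg.
Burnout mass m_f = stage dry + payload = 10,326.1 + 7,760 = 18,086.1 kg.
v_e = Isp · g₀ = 423 × 9.80665 = 4148.2 m/s.
From the ideal rocket equation, Δv = v_e · ln(120,000/18,086.1) = 4148.2 × ln(6.635) = 4148.2 × 1.8923 ≈ 7850 m/s.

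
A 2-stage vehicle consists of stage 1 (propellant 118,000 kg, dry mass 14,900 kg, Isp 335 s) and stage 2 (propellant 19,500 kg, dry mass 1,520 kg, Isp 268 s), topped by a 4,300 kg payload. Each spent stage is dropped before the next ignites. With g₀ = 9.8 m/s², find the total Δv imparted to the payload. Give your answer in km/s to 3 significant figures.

Δv ≈ 8.36 km/s

Ignition mass of stage 1 = 118,000+14,900 + 19,500+1,520 + 4,300 = 158,220 kg.
Stage 1: m₀ = 158,220 kg, m_f = 158,220 − 118,000 = 40,220 kg; Δv = 335×9.8×ln(3.934) = 3283.0×1.3696 ≈ 4496 m/s.
Stage 2: m₀ = 25,320 kg, m_f = 25,320 − 19,500 = 5,820 kg; Δv = 268×9.8×ln(4.351) = 2626.4×1.4703 ≈ 3862 m/s.
Total Δv = 4496 + 3862 = 8358 m/s.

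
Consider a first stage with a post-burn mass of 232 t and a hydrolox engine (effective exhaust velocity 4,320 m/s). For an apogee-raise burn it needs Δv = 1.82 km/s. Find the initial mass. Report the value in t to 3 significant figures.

By the Tsiolkovsky rocket equation, m₀/m_f = exp(Δv / v_e) = exp(1820 / 4320.0) = exp(0.4213) = 1.5239.
m₀ = m_f × 1.5239 = 232 × 1.5239 = 353.545 t.

initial mass ≈ 354 t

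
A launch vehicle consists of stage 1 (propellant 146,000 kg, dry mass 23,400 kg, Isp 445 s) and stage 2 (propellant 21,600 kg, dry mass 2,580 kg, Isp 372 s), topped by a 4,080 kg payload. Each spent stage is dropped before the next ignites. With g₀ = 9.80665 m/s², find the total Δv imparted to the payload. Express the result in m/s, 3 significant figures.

Δv ≈ 11100 m/s

Ignition mass of stage 1 = 146,000+23,400 + 21,600+2,580 + 4,080 = 197,660 kg.
Stage 1: m₀ = 197,660 kg, m_f = 197,660 − 146,000 = 51,660 kg; Δv = 445×9.80665×ln(3.826) = 4364.0×1.3419 ≈ 5856 m/s.
Stage 2: m₀ = 28,260 kg, m_f = 28,260 − 21,600 = 6,660 kg; Δv = 372×9.80665×ln(4.243) = 3648.1×1.4453 ≈ 5273 m/s.
Total Δv = 5856 + 5273 = 11129 m/s.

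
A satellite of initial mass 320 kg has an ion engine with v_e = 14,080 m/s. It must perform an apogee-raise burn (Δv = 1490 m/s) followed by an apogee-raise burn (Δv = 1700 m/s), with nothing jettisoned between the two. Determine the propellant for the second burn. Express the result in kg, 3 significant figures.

After the first burn: m = 320 × exp(−1490/14080.0) = 320 × 0.89958 = 287.866 kg.
After the second burn: m = 287.866 × exp(−1700/14080.0) = 287.866 × 0.88627 = 255.127 kg.
Second-burn propellant = 287.866 − 255.127 = 32.739 kg.

propellant for the second burn ≈ 32.7 kg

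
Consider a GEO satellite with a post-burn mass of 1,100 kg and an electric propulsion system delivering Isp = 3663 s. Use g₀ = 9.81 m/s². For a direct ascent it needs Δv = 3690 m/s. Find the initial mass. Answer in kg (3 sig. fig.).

initial mass ≈ 1220 kg

v_e = Isp · g₀ = 3663 × 9.81 = 35934.0 m/s.
Using Δv = v_e ln(m₀/m_f): m₀/m_f = exp(Δv / v_e) = exp(3690 / 35934.0) = exp(0.1027) = 1.1081.
m₀ = m_f × 1.1081 = 1,100 × 1.1081 = 1,218.91 kg.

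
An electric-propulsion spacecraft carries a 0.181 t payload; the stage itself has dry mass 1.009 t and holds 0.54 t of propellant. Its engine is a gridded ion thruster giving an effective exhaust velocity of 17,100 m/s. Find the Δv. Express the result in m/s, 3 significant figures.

m₀ = payload + dry + propellant = 0.181 + 1.009 + 0.54 = 1.73 t.
m_f = payload + dry = 0.181 + 1.009 = 1.19 t.
From the ideal rocket equation, Δv = v_e · ln(m₀/m_f) = 17100.0 × ln(1.454) = 17100.0 × 0.3742 ≈ 6398.3 m/s.

Δv ≈ 6400 m/s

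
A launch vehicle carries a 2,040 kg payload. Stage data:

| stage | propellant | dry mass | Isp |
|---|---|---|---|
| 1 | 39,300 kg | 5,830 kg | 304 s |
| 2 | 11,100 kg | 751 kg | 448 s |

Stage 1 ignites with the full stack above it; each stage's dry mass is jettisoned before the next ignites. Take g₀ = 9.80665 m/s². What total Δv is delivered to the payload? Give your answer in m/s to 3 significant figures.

Δv ≈ 10300 m/s

Ignition mass of stage 1 = 39,300+5,830 + 11,100+751 + 2,040 = 59,021 kg.
Stage 1: m₀ = 59,021 kg, m_f = 59,021 − 39,300 = 19,721 kg; Δv = 304×9.80665×ln(2.993) = 2981.2×1.0962 ≈ 3268 m/s.
Stage 2: m₀ = 13,891 kg, m_f = 13,891 − 11,100 = 2,791 kg; Δv = 448×9.80665×ln(4.977) = 4393.4×1.6048 ≈ 7051 m/s.
Total Δv = 3268 + 7051 = 10319 m/s.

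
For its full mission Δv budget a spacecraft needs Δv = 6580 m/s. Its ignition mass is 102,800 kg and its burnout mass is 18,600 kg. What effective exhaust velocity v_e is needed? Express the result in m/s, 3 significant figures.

ln(m₀/m_f) = ln(102800/18600) = ln(5.527) = 1.7096.
v_e = Δv / ln(m₀/m_f) = 6580 / 1.7096 = 3848.8 m/s.

v_e ≈ 3850 m/s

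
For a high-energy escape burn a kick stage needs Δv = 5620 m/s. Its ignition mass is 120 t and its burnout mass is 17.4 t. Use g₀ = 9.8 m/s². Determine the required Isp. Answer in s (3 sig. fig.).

Isp ≈ 297 s

ln(m₀/m_f) = ln(120000/17400) = ln(6.897) = 1.9310.
Using Δv = v_e ln(m₀/m_f): v_e = Δv / ln(m₀/m_f) = 5620 / 1.9310 = 2910.4 m/s.
Isp = v_e / g₀ = 2910.4 / 9.8 = 297.0 s.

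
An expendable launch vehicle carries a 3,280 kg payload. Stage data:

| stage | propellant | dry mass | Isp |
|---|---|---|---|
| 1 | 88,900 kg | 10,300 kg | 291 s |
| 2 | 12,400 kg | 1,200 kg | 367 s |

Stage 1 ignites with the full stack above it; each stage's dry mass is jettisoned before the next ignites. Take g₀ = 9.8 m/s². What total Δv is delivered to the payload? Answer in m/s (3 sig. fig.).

Ignition mass of stage 1 = 88,900+10,300 + 12,400+1,200 + 3,280 = 116,080 kg.
Stage 1: m₀ = 116,080 kg, m_f = 116,080 − 88,900 = 27,180 kg; Δv = 291×9.8×ln(4.271) = 2851.8×1.4518 ≈ 4140 m/s.
Stage 2: m₀ = 16,880 kg, m_f = 16,880 − 12,400 = 4,480 kg; Δv = 367×9.8×ln(3.768) = 3596.6×1.3265 ≈ 4771 m/s.
Total Δv = 4140 + 4771 = 8911 m/s.

Δv ≈ 8910 m/s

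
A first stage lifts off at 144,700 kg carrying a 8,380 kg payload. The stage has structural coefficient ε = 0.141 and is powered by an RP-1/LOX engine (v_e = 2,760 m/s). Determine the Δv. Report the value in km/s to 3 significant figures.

Δv ≈ 4.57 km/s

Stage wet mass = m₀ − payload = 144,700 − 8,380 = 136,320 kg.
Stage dry mass = ε × stage wet mass = 0.141 × 136,320 = 19,221.1 kg.
Burnout mass m_f = stage dry + payload = 19,221.1 + 8,380 = 27,601.1 kg.
Δv = v_e · ln(144,700/27,601.1) = 2760.0 × ln(5.243) = 2760.0 × 1.6568 ≈ 4573 m/s.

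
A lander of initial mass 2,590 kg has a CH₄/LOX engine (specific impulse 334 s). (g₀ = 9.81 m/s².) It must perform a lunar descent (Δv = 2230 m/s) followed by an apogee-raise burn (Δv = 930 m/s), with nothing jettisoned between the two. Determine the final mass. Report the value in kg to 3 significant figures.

final mass ≈ 987 kg

v_e = Isp · g₀ = 334 × 9.81 = 3276.5 m/s.
After the first burn: m = 2590 × exp(−2230/3276.5) = 2590 × 0.50632 = 1,311.37 kg.
After the second burn: m = 1,311.37 × exp(−930/3276.5) = 1,311.37 × 0.75289 = 987.317 kg.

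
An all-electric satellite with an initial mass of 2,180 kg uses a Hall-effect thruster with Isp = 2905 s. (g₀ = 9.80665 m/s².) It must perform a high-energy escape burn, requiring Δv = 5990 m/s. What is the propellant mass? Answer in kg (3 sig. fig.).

v_e = Isp · g₀ = 2905 × 9.80665 = 28488.3 m/s.
From the ideal rocket equation, m₀/m_f = exp(Δv / v_e) = exp(5990 / 28488.3) = exp(0.2103) = 1.2340.
m_f = 2,180 / 1.2340 = 1,766.61 kg, so propellant = m₀ − m_f = 2,180 − 1,766.61 = 413.39 kg.

propellant mass ≈ 413 kg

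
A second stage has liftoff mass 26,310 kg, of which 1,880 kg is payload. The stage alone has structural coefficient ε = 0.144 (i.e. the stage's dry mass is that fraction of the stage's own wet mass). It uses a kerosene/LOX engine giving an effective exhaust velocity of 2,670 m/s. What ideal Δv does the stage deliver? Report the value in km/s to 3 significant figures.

Δv ≈ 4.23 km/s

Stage wet mass = m₀ − payload = 26,310 − 1,880 = 24,430 kg.
Stage dry mass = ε × stage wet mass = 0.144 × 24,430 = 3,517.92 kg.
Burnout mass m_f = stage dry + payload = 3,517.92 + 1,880 = 5,397.92 kg.
Rocket equation: Δv = v_e · ln(26,310/5,397.92) = 2670.0 × ln(4.874) = 2670.0 × 1.5839 ≈ 4229 m/s.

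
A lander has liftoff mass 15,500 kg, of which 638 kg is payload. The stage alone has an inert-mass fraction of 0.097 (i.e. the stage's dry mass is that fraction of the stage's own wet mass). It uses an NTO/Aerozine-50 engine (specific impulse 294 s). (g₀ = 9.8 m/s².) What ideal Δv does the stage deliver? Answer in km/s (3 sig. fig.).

Δv ≈ 5.79 km/s

Stage wet mass = m₀ − payload = 15,500 − 638 = 14,862 kg.
Stage dry mass = ε × stage wet mass = 0.097 × 14,862 = 1,441.61 kg.
Burnout mass m_f = stage dry + payload = 1,441.61 + 638 = 2,079.61 kg.
v_e = Isp · g₀ = 294 × 9.8 = 2881.2 m/s.
By the Tsiolkovsky rocket equation, Δv = v_e · ln(15,500/2,079.61) = 2881.2 × ln(7.453) = 2881.2 × 2.0087 ≈ 5787 m/s.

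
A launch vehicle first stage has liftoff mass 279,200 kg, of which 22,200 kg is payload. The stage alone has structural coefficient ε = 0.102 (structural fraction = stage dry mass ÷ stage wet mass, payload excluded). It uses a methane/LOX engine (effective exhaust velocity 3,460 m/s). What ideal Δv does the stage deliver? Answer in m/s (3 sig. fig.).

Stage wet mass = m₀ − payload = 279,200 − 22,200 = 257,000 kg.
Stage dry mass = ε × stage wet mass = 0.102 × 257,000 = 26,214 kg.
Burnout mass m_f = stage dry + payload = 26,214 + 22,200 = 48,414 kg.
By the Tsiolkovsky rocket equation, Δv = v_e · ln(279,200/48,414) = 3460.0 × ln(5.767) = 3460.0 × 1.7521 ≈ 6062 m/s.

Δv ≈ 6060 m/s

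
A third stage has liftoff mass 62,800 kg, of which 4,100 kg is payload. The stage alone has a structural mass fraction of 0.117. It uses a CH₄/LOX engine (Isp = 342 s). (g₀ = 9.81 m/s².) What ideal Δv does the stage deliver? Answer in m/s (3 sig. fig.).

Δv ≈ 5850 m/s

Stage wet mass = m₀ − payload = 62,800 − 4,100 = 58,700 kg.
Stage dry mass = ε × stage wet mass = 0.117 × 58,700 = 6,867.9 kg.
Burnout mass m_f = stage dry + payload = 6,867.9 + 4,100 = 10,967.9 kg.
v_e = Isp · g₀ = 342 × 9.81 = 3355.0 m/s.
Δv = v_e · ln(62,800/10,967.9) = 3355.0 × ln(5.726) = 3355.0 × 1.7450 ≈ 5854 m/s.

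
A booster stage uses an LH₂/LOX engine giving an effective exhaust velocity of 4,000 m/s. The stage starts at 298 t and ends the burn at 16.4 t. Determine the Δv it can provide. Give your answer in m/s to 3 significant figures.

Δv ≈ 11600 m/s

Rocket equation: Δv = v_e · ln(m₀/m_f) = 4000.0 × ln(18.17) = 4000.0 × 2.8998 ≈ 11599.2 m/s.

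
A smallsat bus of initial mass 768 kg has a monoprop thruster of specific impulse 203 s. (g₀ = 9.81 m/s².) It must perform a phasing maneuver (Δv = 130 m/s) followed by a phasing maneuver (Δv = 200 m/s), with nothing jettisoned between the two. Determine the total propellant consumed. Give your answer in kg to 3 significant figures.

v_e = Isp · g₀ = 203 × 9.81 = 1991.4 m/s.
After the first burn: m = 768 × exp(−130/1991.4) = 768 × 0.93681 = 719.47 kg.
After the second burn: m = 719.47 × exp(−200/1991.4) = 719.47 × 0.90445 = 650.725 kg.
Total propellant = m₀ − m_final = 768 − 650.725 = 117.275 kg.

total propellant consumed ≈ 117 kg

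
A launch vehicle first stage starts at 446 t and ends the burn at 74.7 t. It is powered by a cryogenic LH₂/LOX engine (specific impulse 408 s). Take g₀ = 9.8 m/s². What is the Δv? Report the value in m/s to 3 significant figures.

Δv ≈ 7140 m/s

v_e = Isp · g₀ = 408 × 9.8 = 3998.4 m/s.
Δv = v_e · ln(m₀/m_f) = 3998.4 × ln(5.971) = 3998.4 × 1.7868 ≈ 7144.5 m/s.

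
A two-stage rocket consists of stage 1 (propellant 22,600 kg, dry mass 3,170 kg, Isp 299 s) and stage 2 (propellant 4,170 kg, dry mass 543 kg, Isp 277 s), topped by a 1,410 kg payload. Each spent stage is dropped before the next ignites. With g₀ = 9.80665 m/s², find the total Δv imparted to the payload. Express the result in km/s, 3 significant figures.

Δv ≈ 6.72 km/s

Ignition mass of stage 1 = 22,600+3,170 + 4,170+543 + 1,410 = 31,893 kg.
Stage 1: m₀ = 31,893 kg, m_f = 31,893 − 22,600 = 9,293 kg; Δv = 299×9.80665×ln(3.432) = 2932.2×1.2331 ≈ 3616 m/s.
Stage 2: m₀ = 6,123 kg, m_f = 6,123 − 4,170 = 1,953 kg; Δv = 277×9.80665×ln(3.135) = 2716.4×1.1427 ≈ 3104 m/s.
Total Δv = 3616 + 3104 = 6720 m/s.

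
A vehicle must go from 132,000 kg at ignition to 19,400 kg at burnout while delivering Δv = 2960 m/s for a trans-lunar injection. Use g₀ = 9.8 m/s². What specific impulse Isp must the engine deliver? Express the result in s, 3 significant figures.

Isp ≈ 158 s

ln(m₀/m_f) = ln(132000/19400) = ln(6.804) = 1.9175.
From the ideal rocket equation, v_e = Δv / ln(m₀/m_f) = 2960 / 1.9175 = 1543.7 m/s.
Isp = v_e / g₀ = 1543.7 / 9.8 = 157.5 s.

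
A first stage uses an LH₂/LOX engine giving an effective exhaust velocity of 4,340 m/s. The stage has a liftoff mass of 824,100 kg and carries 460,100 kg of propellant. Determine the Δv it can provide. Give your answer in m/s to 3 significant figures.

Δv ≈ 3550 m/s

m_f = m₀ − m_prop = 824,100 − 460,100 = 364,000 kg.
Δv = v_e · ln(m₀/m_f) = 4340.0 × ln(2.264) = 4340.0 × 0.8171 ≈ 3546.4 m/s.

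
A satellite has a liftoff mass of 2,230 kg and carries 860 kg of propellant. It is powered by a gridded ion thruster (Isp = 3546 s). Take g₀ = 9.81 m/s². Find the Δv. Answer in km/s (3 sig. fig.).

v_e = Isp · g₀ = 3546 × 9.81 = 34786.3 m/s.
m_f = m₀ − m_prop = 2,230 − 860 = 1,370 kg.
By the Tsiolkovsky rocket equation, Δv = v_e · ln(m₀/m_f) = 34786.3 × ln(1.628) = 34786.3 × 0.4872 ≈ 16947.5 m/s.

Δv ≈ 16.9 km/s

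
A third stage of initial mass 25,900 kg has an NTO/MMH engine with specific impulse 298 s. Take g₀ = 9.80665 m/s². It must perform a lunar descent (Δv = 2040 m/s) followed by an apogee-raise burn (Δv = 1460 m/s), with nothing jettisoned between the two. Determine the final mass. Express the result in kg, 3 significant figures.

v_e = Isp · g₀ = 298 × 9.80665 = 2922.4 m/s.
After the first burn: m = 25900 × exp(−2040/2922.4) = 25900 × 0.49755 = 12,886.5 kg.
After the second burn: m = 12,886.5 × exp(−1460/2922.4) = 12,886.5 × 0.60678 = 7,819.27 kg.

final mass ≈ 7820 kg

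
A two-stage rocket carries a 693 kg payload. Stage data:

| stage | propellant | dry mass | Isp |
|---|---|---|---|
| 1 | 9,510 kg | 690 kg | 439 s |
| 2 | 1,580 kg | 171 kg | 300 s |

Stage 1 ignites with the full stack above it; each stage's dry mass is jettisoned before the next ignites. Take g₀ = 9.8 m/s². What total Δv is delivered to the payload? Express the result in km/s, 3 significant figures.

Ignition mass of stage 1 = 9,510+690 + 1,580+171 + 693 = 12,644 kg.
Stage 1: m₀ = 12,644 kg, m_f = 12,644 − 9,510 = 3,134 kg; Δv = 439×9.8×ln(4.034) = 4302.2×1.3949 ≈ 6001 m/s.
Stage 2: m₀ = 2,444 kg, m_f = 2,444 − 1,580 = 864 kg; Δv = 300×9.8×ln(2.829) = 2940.0×1.0398 ≈ 3057 m/s.
Total Δv = 6001 + 3057 = 9058 m/s.

Δv ≈ 9.06 km/s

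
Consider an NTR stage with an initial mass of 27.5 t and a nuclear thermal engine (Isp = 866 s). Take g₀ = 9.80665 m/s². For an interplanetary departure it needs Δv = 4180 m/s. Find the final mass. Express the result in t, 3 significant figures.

v_e = Isp · g₀ = 866 × 9.80665 = 8492.6 m/s.
From the ideal rocket equation, m₀/m_f = exp(Δv / v_e) = exp(4180 / 8492.6) = exp(0.4922) = 1.6359.
m_f = m₀ / 1.6359 = 27.5 / 1.6359 = 16.8103 t.

final mass ≈ 16.8 t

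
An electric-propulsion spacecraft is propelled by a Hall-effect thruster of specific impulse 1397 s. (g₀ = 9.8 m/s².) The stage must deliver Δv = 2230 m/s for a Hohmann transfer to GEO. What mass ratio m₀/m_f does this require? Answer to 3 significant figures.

mass ratio ≈ 1.18

v_e = Isp · g₀ = 1397 × 9.8 = 13690.6 m/s.
m₀/m_f = exp(Δv / v_e) = exp(2230 / 13690.6) = exp(0.1629) = 1.1769.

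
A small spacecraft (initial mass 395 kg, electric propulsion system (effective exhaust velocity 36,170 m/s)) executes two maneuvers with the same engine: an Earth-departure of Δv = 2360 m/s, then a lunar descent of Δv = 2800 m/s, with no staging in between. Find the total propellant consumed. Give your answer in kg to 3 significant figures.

total propellant consumed ≈ 52.5 kg

After the first burn: m = 395 × exp(−2360/36170.0) = 395 × 0.93684 = 370.052 kg.
After the second burn: m = 370.052 × exp(−2800/36170.0) = 370.052 × 0.92551 = 342.487 kg.
Total propellant = m₀ − m_final = 395 − 342.487 = 52.513 kg.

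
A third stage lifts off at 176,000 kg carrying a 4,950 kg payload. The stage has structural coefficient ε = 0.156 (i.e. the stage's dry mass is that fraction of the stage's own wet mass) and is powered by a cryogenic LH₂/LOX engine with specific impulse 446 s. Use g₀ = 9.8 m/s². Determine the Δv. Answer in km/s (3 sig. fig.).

Stage wet mass = m₀ − payload = 176,000 − 4,950 = 171,050 kg.
Stage dry mass = ε × stage wet mass = 0.156 × 171,050 = 26,683.8 kg.
Burnout mass m_f = stage dry + payload = 26,683.8 + 4,950 = 31,633.8 kg.
v_e = Isp · g₀ = 446 × 9.8 = 4370.8 m/s.
Using Δv = v_e ln(m₀/m_f): Δv = v_e · ln(176,000/31,633.8) = 4370.8 × ln(5.564) = 4370.8 × 1.7163 ≈ 7501 m/s.

Δv ≈ 7.50 km/s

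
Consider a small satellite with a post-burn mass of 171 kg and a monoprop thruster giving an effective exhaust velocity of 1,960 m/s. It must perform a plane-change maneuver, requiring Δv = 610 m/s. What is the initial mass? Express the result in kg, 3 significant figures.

From the ideal rocket equation, m₀/m_f = exp(Δv / v_e) = exp(610 / 1960.0) = exp(0.3112) = 1.3651.
m₀ = m_f × 1.3651 = 171 × 1.3651 = 233.432 kg.

initial mass ≈ 233 kg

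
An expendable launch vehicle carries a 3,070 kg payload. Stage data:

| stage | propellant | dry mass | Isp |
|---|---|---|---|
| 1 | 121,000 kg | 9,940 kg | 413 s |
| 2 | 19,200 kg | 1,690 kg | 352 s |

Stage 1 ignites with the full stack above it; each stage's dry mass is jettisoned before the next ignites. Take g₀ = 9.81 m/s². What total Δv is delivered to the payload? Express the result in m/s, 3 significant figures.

Ignition mass of stage 1 = 121,000+9,940 + 19,200+1,690 + 3,070 = 154,900 kg.
Stage 1: m₀ = 154,900 kg, m_f = 154,900 − 121,000 = 33,900 kg; Δv = 413×9.81×ln(4.569) = 4051.5×1.5194 ≈ 6156 m/s.
Stage 2: m₀ = 23,960 kg, m_f = 23,960 − 19,200 = 4,760 kg; Δv = 352×9.81×ln(5.034) = 3453.1×1.6161 ≈ 5581 m/s.
Total Δv = 6156 + 5581 = 11737 m/s.

Δv ≈ 11700 m/s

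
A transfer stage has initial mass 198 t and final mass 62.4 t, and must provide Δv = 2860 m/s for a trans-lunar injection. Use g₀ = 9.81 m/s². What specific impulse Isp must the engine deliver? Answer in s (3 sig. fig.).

ln(m₀/m_f) = ln(198000/62400) = ln(3.173) = 1.1547.
v_e = Δv / ln(m₀/m_f) = 2860 / 1.1547 = 2476.8 m/s.
Isp = v_e / g₀ = 2476.8 / 9.81 = 252.5 s.

Isp ≈ 252 s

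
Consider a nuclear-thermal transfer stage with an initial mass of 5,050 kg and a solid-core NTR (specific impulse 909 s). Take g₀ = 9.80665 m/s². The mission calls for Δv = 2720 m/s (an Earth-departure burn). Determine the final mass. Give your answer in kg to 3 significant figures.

v_e = Isp · g₀ = 909 × 9.80665 = 8914.2 m/s.
m₀/m_f = exp(Δv / v_e) = exp(2720 / 8914.2) = exp(0.3051) = 1.3568.
m_f = m₀ / 1.3568 = 5,050 / 1.3568 = 3,721.99 kg.

final mass ≈ 3720 kg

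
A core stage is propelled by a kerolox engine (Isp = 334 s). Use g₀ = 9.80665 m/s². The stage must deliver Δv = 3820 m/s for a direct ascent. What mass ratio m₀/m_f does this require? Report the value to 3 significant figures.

v_e = Isp · g₀ = 334 × 9.80665 = 3275.4 m/s.
Using Δv = v_e ln(m₀/m_f): m₀/m_f = exp(Δv / v_e) = exp(3820 / 3275.4) = exp(1.1663) = 3.2100.

mass ratio ≈ 3.21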